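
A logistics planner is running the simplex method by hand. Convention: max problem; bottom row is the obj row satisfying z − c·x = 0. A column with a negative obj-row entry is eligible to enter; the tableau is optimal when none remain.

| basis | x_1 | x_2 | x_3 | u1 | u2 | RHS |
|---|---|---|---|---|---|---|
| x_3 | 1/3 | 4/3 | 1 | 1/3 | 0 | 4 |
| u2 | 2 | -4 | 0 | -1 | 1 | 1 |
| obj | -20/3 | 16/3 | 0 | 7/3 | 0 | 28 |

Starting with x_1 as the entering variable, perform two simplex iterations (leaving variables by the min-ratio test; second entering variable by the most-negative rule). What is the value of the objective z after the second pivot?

Ratio test on column x_1 — row 1: 4/(1/3) = 12; row 2: 1/2 = 1/2. Minimum is 1/2 at row 2 (u2 leaves); pivot element 2.
Pivot on row 2; the obj-row RHS becomes 28 − (-20/3)·(1/2) = 94/3.
Next entering variable (most negative obj-row entry -8): x_2.
Ratio test on column x_2 — row 1: (23/6)/2 = 23/12; row 2: entry -2 ≤ 0. Minimum is 23/12 at row 1 (x_3 leaves); pivot element 2.
After the second pivot the obj-row RHS is 94/3 − (-8)·(23/12) = 140/3.

140/3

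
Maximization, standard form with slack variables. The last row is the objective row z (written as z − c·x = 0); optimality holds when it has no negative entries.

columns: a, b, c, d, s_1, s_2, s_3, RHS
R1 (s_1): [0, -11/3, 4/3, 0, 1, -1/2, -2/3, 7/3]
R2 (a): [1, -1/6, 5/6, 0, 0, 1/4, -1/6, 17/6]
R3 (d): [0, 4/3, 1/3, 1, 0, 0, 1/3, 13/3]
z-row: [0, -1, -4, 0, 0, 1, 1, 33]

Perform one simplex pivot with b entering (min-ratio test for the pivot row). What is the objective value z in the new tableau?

Ratio test on column b — row 1: entry -11/3 ≤ 0; row 2: entry -1/6 ≤ 0; row 3: (13/3)/(4/3) = 13/4. Minimum is 13/4 at row 3 (d leaves); pivot element 4/3.
Pivot on row 3; the z-row RHS becomes 33 − (-1)·(13/4) = 145/4.

145/4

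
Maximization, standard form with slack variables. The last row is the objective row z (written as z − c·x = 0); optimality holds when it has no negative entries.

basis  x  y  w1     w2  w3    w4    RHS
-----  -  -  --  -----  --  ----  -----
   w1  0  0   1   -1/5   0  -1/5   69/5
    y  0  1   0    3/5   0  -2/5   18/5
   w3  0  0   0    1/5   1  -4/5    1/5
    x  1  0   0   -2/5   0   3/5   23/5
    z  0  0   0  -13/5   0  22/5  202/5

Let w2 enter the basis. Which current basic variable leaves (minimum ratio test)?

Column w2 entries and ratios — w1: -1/5 ≤ 0, skip; y: (18/5)/(3/5) = 6; w3: (1/5)/(1/5) = 1; x: -2/5 ≤ 0, skip.
Smallest ratio is 1 in the row of w3, so w3 leaves.

w3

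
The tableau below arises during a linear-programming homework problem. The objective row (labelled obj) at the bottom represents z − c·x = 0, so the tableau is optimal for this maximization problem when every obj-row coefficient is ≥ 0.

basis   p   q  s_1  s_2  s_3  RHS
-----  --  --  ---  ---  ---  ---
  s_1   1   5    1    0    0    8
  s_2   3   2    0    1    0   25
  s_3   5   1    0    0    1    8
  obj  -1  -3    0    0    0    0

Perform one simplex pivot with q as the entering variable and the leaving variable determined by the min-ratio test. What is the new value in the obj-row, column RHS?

Ratio test on column q — row 1: 8/5 = 8/5; row 2: 25/2 = 25/2; row 3: 8/1 = 8. Minimum is 8/5 at row 1 (s_1 leaves); pivot element 5.
Divide row 1 by 5; eliminate column q from the other rows.
obj-row update in column RHS: 0 − (-3)·(8/5) = 24/5.

24/5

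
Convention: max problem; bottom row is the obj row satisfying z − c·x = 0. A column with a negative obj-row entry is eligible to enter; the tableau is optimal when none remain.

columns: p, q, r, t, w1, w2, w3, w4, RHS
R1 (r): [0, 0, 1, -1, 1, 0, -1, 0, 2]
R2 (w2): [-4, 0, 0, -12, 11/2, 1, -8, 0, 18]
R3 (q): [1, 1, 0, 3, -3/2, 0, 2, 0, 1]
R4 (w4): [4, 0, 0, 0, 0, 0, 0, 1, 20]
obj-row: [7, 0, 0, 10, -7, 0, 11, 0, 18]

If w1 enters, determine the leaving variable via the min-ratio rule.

Column w1 entries and ratios — r: 2/1 = 2; w2: 18/(11/2) = 36/11; q: -3/2 ≤ 0, skip; w4: 0 ≤ 0, skip.
Smallest ratio is 2 in the row of r, so r leaves.

r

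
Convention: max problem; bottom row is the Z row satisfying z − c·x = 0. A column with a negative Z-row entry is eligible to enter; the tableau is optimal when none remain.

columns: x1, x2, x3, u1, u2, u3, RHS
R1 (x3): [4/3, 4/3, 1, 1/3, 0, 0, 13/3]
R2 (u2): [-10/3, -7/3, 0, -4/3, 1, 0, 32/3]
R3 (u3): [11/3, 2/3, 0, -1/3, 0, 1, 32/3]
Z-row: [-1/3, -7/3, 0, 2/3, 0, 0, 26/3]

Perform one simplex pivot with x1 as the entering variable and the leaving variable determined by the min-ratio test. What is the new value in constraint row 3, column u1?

Ratio test on column x1 — row 1: (13/3)/(4/3) = 13/4; row 2: entry -10/3 ≤ 0; row 3: (32/3)/(11/3) = 32/11. Minimum is 32/11 at row 3 (u3 leaves); pivot element 11/3.
Divide row 3 by 11/3; eliminate column x1 from the other rows.
In the new row 3, the u1 entry is the old entry divided by the pivot: (-1/3)/(11/3) = -1/11.

-1/11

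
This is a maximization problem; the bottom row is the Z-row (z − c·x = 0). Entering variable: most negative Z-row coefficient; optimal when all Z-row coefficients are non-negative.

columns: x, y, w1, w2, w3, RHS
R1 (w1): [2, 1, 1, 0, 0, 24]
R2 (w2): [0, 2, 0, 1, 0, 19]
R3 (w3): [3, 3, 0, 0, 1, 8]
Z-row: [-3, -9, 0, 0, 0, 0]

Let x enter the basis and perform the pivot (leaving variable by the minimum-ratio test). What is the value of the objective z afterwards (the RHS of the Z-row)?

8

Ratio test on column x — row 1: 24/2 = 12; row 2: entry 0 ≤ 0; row 3: 8/3 = 8/3. Minimum is 8/3 at row 3 (w3 leaves); pivot element 3.
Pivot on row 3; the Z-row RHS becomes 0 − (-3)·(8/3) = 8.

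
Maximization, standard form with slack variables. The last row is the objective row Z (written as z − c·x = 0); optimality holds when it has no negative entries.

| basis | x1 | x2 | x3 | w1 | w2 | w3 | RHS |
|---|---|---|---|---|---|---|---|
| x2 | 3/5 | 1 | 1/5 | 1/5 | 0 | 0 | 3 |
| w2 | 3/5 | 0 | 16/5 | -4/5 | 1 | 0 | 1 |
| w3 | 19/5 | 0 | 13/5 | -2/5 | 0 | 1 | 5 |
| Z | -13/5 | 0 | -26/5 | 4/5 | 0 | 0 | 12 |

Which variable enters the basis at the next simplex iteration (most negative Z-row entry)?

x3

Negative Z-row entries: x1: -13/5, x3: -26/5.
The most negative is -26/5 in column x3, so x3 enters.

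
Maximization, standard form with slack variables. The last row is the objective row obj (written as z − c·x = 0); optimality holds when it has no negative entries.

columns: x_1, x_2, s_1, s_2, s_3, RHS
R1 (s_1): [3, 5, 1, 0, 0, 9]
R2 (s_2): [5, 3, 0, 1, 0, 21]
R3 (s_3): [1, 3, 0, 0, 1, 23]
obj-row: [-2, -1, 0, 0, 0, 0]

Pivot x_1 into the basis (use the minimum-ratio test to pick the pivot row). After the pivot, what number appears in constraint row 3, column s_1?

-1/3

Ratio test on column x_1 — row 1: 9/3 = 3; row 2: 21/5 = 21/5; row 3: 23/1 = 23. Minimum is 3 at row 1 (s_1 leaves); pivot element 3.
Divide row 1 by 3; eliminate column x_1 from the other rows.
Row 3 update in column s_1: 0 − 1·(1/3) = -1/3.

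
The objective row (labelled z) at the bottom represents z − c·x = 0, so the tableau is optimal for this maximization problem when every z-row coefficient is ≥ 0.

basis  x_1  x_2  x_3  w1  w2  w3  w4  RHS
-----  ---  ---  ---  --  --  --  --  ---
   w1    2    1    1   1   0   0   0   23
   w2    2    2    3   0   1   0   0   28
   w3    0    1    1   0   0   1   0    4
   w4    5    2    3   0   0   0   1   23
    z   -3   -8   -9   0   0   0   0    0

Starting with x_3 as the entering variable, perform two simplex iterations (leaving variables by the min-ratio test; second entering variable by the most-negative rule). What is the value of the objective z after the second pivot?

Ratio test on column x_3 — row 1: 23/1 = 23; row 2: 28/3 = 28/3; row 3: 4/1 = 4; row 4: 23/3 = 23/3. Minimum is 4 at row 3 (w3 leaves); pivot element 1.
Pivot on row 3; the z-row RHS becomes 0 − (-9)·4 = 36.
Next entering variable (most negative z-row entry -3): x_1.
Ratio test on column x_1 — row 1: 19/2 = 19/2; row 2: 16/2 = 8; row 3: entry 0 ≤ 0; row 4: 11/5 = 11/5. Minimum is 11/5 at row 4 (w4 leaves); pivot element 5.
After the second pivot the z-row RHS is 36 − (-3)·(11/5) = 213/5.

213/5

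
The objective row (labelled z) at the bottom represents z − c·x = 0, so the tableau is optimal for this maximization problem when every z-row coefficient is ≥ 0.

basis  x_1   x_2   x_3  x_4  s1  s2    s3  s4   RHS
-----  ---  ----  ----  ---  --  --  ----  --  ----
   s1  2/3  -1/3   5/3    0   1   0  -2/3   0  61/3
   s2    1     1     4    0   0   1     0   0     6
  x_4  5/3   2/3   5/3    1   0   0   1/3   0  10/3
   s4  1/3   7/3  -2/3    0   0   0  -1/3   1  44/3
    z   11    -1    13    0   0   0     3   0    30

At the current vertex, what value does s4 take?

44/3

s4 is basic (row 4); its value is the RHS of that row, 44/3.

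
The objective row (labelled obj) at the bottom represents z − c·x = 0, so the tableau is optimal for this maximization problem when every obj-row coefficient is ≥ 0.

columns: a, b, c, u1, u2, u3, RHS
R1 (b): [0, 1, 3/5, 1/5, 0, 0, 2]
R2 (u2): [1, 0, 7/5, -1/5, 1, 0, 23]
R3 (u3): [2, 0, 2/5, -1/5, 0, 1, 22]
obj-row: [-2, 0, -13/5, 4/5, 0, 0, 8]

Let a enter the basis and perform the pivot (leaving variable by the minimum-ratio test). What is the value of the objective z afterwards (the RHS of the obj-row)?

Ratio test on column a — row 1: entry 0 ≤ 0; row 2: 23/1 = 23; row 3: 22/2 = 11. Minimum is 11 at row 3 (u3 leaves); pivot element 2.
Pivot on row 3; the obj-row RHS becomes 8 − (-2)·11 = 30.

30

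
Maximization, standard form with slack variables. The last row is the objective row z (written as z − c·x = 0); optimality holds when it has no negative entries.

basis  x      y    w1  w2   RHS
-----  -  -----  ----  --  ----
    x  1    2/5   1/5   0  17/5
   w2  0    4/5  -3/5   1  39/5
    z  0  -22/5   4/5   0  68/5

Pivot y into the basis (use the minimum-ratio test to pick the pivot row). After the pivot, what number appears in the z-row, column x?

11

Ratio test on column y — row 1: (17/5)/(2/5) = 17/2; row 2: (39/5)/(4/5) = 39/4. Minimum is 17/2 at row 1 (x leaves); pivot element 2/5.
Divide row 1 by 2/5; eliminate column y from the other rows.
z-row update in column x: 0 − (-22/5)·(5/2) = 11.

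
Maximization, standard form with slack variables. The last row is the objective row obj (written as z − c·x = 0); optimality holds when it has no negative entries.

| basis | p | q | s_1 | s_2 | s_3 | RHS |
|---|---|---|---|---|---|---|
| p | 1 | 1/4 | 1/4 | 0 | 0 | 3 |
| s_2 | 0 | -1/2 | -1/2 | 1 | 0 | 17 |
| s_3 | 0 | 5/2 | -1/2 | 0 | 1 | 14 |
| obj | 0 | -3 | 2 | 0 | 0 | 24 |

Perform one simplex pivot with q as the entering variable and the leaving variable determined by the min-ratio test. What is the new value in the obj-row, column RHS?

204/5

Ratio test on column q — row 1: 3/(1/4) = 12; row 2: entry -1/2 ≤ 0; row 3: 14/(5/2) = 28/5. Minimum is 28/5 at row 3 (s_3 leaves); pivot element 5/2.
Divide row 3 by 5/2; eliminate column q from the other rows.
obj-row update in column RHS: 24 − (-3)·(28/5) = 204/5.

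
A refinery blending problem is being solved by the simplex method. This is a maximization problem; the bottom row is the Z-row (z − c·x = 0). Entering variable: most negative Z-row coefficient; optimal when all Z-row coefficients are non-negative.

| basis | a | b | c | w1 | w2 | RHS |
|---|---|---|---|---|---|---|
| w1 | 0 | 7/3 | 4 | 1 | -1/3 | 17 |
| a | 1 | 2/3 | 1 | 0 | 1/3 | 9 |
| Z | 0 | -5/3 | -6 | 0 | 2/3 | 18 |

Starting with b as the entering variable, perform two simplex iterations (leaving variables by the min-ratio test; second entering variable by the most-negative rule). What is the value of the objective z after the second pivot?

Ratio test on column b — row 1: 17/(7/3) = 51/7; row 2: 9/(2/3) = 27/2. Minimum is 51/7 at row 1 (w1 leaves); pivot element 7/3.
Pivot on row 1; the Z-row RHS becomes 18 − (-5/3)·(51/7) = 211/7.
Next entering variable (most negative Z-row entry -22/7): c.
Ratio test on column c — row 1: (51/7)/(12/7) = 17/4; row 2: entry -1/7 ≤ 0. Minimum is 17/4 at row 1 (b leaves); pivot element 12/7.
After the second pivot the Z-row RHS is 211/7 − (-22/7)·(17/4) = 87/2.

87/2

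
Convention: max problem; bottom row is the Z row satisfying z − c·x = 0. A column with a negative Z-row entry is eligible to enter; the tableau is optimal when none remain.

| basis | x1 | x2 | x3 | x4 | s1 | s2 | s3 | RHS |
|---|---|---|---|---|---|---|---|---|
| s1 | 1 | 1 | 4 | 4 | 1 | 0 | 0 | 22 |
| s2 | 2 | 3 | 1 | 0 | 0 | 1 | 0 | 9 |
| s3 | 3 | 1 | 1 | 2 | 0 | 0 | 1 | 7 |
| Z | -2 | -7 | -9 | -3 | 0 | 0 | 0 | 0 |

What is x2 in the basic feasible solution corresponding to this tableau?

x2 is not in the basis, so in the current basic feasible solution x2 = 0.

0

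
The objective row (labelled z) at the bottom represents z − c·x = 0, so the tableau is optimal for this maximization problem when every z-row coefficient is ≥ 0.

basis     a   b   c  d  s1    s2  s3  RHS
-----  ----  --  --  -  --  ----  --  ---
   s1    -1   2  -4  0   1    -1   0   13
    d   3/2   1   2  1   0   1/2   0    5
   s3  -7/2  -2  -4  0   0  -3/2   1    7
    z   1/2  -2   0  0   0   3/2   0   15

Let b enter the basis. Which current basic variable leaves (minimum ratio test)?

Column b entries and ratios — s1: 13/2 = 13/2; d: 5/1 = 5; s3: -2 ≤ 0, skip.
Smallest ratio is 5 in the row of d, so d leaves.

d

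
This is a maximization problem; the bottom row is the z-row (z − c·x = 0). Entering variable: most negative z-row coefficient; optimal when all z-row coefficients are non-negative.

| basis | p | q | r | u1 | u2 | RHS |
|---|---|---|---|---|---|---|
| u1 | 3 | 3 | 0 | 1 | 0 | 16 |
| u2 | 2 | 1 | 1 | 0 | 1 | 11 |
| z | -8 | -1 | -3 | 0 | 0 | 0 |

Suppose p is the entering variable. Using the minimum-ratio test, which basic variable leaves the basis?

u1

Column p entries and ratios — u1: 16/3 = 16/3; u2: 11/2 = 11/2.
Smallest ratio is 16/3 in the row of u1, so u1 leaves.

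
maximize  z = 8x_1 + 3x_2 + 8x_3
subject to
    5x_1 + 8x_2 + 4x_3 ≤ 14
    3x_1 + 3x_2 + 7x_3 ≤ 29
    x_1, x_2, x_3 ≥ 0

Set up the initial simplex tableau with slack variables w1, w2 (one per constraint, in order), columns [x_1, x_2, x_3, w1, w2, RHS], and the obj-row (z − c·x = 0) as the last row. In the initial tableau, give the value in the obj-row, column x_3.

-8

The obj-row carries the negated objective coefficients: the x_3 entry is -8.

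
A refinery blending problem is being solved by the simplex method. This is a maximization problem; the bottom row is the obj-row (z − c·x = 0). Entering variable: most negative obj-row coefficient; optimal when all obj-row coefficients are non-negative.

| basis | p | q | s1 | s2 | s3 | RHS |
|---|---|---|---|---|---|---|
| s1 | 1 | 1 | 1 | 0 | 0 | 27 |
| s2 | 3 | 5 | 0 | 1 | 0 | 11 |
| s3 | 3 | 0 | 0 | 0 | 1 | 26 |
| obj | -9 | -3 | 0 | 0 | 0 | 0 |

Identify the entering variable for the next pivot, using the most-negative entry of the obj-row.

p

Negative obj-row entries: p: -9, q: -3.
The most negative is -9 in column p, so p enters.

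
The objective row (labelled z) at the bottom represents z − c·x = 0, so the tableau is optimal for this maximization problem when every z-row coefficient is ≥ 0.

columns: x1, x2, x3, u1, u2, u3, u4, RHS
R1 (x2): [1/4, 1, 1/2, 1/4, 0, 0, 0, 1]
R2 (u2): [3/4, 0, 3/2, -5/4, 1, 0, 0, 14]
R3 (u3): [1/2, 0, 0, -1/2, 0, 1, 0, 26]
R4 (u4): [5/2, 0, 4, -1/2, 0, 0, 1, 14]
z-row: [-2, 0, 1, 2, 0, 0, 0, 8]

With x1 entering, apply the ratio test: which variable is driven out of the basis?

Column x1 entries and ratios — x2: 1/(1/4) = 4; u2: 14/(3/4) = 56/3; u3: 26/(1/2) = 52; u4: 14/(5/2) = 28/5.
Smallest ratio is 4 in the row of x2, so x2 leaves.

x2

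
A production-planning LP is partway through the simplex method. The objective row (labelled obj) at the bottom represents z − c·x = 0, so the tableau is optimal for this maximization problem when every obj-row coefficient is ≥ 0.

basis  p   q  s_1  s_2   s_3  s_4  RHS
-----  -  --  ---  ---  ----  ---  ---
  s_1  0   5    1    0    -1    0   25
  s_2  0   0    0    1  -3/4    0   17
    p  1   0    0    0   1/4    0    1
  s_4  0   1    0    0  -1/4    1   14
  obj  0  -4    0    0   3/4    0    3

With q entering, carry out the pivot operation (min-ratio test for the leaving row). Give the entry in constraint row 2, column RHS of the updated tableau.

Ratio test on column q — row 1: 25/5 = 5; row 2: entry 0 ≤ 0; row 3: entry 0 ≤ 0; row 4: 14/1 = 14. Minimum is 5 at row 1 (s_1 leaves); pivot element 5.
Divide row 1 by 5; eliminate column q from the other rows.
Row 2 update in column RHS: 17 − 0·5 = 17.

17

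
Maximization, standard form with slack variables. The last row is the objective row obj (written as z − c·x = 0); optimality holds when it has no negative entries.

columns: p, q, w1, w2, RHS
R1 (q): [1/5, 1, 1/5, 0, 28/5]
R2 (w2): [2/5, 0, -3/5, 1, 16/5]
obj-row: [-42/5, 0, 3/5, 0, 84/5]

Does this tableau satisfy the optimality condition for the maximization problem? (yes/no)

The obj-row has a negative entry -42/5 in column p, so it is not optimal.

no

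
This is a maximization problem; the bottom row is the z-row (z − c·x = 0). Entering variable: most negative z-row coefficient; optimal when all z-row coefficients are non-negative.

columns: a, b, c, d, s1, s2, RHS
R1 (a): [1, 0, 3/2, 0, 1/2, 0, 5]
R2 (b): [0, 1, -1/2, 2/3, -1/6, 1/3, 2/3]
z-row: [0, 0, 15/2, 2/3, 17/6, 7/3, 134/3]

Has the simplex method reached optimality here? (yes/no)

yes

Every z-row coefficient is ≥ 0, so the tableau is optimal.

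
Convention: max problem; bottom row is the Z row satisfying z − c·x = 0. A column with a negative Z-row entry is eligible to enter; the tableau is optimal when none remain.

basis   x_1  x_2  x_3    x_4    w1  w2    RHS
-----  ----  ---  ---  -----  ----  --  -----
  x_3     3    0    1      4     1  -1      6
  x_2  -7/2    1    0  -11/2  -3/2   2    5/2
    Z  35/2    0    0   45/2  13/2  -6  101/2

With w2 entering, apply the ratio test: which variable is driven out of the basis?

Column w2 entries and ratios — x_3: -1 ≤ 0, skip; x_2: (5/2)/2 = 5/4.
Smallest ratio is 5/4 in the row of x_2, so x_2 leaves.

x_2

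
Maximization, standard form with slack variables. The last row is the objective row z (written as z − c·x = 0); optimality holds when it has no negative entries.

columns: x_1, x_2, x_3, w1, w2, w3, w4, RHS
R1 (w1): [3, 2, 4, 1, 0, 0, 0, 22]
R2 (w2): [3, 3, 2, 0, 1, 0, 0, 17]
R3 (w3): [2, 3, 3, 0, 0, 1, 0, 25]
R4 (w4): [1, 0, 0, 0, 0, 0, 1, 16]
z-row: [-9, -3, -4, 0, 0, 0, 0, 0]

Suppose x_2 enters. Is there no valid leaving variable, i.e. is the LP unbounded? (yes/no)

Column x_2 has positive entries in row(s) 1, 2, 3, so the ratio test bounds it — not unbounded.

no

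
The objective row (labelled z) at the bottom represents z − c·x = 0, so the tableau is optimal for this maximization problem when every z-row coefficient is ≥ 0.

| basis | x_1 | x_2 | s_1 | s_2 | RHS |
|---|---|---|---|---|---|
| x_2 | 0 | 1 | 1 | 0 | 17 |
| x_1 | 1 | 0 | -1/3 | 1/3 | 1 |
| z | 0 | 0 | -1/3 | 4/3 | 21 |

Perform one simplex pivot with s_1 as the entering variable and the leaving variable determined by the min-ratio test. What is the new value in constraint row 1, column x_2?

1

Ratio test on column s_1 — row 1: 17/1 = 17; row 2: entry -1/3 ≤ 0. Minimum is 17 at row 1 (x_2 leaves); pivot element 1.
Divide row 1 by 1; eliminate column s_1 from the other rows.
In the new row 1, the x_2 entry is the old entry divided by the pivot: 1/1 = 1.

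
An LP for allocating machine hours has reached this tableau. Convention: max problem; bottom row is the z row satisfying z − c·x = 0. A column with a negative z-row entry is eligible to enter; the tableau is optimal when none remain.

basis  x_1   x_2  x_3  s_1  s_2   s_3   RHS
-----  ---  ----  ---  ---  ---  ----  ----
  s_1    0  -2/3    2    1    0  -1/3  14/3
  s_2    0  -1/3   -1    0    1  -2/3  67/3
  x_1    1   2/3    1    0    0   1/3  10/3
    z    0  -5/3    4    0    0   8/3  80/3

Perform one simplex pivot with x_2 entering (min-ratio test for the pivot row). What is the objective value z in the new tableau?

35

Ratio test on column x_2 — row 1: entry -2/3 ≤ 0; row 2: entry -1/3 ≤ 0; row 3: (10/3)/(2/3) = 5. Minimum is 5 at row 3 (x_1 leaves); pivot element 2/3.
Pivot on row 3; the z-row RHS becomes 80/3 − (-5/3)·5 = 35.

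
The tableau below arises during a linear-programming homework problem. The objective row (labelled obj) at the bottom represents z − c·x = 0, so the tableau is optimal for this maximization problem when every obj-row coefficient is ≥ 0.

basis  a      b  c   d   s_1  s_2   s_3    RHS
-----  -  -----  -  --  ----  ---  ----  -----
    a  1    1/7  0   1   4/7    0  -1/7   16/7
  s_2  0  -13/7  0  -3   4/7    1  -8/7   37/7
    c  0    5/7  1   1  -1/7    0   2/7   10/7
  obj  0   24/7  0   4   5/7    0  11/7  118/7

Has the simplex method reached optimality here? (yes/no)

Every obj-row coefficient is ≥ 0, so the tableau is optimal.

yes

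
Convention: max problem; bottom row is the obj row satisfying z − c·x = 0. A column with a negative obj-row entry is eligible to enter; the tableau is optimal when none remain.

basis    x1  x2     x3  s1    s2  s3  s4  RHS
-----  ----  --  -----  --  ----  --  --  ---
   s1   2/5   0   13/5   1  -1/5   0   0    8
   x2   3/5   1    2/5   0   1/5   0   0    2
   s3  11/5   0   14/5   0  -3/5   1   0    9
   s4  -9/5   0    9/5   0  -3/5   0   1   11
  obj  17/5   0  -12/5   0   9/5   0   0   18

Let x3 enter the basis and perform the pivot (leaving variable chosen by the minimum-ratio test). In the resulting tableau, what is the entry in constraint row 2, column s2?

Ratio test on column x3 — row 1: 8/(13/5) = 40/13; row 2: 2/(2/5) = 5; row 3: 9/(14/5) = 45/14; row 4: 11/(9/5) = 55/9. Minimum is 40/13 at row 1 (s1 leaves); pivot element 13/5.
Divide row 1 by 13/5; eliminate column x3 from the other rows.
Row 2 update in column s2: 1/5 − (2/5)·(-1/13) = 3/13.

3/13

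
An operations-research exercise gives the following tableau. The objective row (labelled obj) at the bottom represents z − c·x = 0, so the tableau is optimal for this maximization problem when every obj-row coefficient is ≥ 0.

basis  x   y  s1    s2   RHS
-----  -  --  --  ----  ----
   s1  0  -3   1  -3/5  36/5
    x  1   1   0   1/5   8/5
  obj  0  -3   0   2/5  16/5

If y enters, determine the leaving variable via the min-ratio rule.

x

Column y entries and ratios — s1: -3 ≤ 0, skip; x: (8/5)/1 = 8/5.
Smallest ratio is 8/5 in the row of x, so x leaves.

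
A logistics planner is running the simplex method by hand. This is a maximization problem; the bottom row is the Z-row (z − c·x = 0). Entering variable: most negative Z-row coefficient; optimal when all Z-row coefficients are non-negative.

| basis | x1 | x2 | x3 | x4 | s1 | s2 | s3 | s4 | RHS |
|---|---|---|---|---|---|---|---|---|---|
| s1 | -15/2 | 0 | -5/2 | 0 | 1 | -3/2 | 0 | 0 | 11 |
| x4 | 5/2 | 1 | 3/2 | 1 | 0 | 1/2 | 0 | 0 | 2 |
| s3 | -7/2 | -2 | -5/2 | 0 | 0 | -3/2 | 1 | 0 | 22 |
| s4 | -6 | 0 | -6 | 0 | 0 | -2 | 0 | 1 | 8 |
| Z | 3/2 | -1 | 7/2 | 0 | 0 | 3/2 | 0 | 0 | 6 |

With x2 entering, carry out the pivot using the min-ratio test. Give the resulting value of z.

Ratio test on column x2 — row 1: entry 0 ≤ 0; row 2: 2/1 = 2; row 3: entry -2 ≤ 0; row 4: entry 0 ≤ 0. Minimum is 2 at row 2 (x4 leaves); pivot element 1.
Pivot on row 2; the Z-row RHS becomes 6 − (-1)·2 = 8.

8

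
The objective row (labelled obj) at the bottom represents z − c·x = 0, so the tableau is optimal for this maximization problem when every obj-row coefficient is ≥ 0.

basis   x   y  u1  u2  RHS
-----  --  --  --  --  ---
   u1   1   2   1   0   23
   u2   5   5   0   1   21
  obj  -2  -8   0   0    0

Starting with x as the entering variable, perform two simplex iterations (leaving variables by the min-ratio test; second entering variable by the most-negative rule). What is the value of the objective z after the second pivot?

168/5

Ratio test on column x — row 1: 23/1 = 23; row 2: 21/5 = 21/5. Minimum is 21/5 at row 2 (u2 leaves); pivot element 5.
Pivot on row 2; the obj-row RHS becomes 0 − (-2)·(21/5) = 42/5.
Next entering variable (most negative obj-row entry -6): y.
Ratio test on column y — row 1: (94/5)/1 = 94/5; row 2: (21/5)/1 = 21/5. Minimum is 21/5 at row 2 (x leaves); pivot element 1.
After the second pivot the obj-row RHS is 42/5 − (-6)·(21/5) = 168/5.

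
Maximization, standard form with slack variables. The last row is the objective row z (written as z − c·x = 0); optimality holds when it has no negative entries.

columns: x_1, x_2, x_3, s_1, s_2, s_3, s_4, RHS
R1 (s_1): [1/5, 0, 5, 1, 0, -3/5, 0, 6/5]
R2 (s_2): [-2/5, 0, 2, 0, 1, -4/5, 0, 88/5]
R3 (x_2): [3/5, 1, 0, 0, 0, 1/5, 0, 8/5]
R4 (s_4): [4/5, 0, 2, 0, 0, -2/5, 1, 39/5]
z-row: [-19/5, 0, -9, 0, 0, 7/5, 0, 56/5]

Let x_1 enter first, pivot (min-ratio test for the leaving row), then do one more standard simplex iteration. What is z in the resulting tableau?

Ratio test on column x_1 — row 1: (6/5)/(1/5) = 6; row 2: entry -2/5 ≤ 0; row 3: (8/5)/(3/5) = 8/3; row 4: (39/5)/(4/5) = 39/4. Minimum is 8/3 at row 3 (x_2 leaves); pivot element 3/5.
Pivot on row 3; the z-row RHS becomes 56/5 − (-19/5)·(8/3) = 64/3.
Next entering variable (most negative z-row entry -9): x_3.
Ratio test on column x_3 — row 1: (2/3)/5 = 2/15; row 2: (56/3)/2 = 28/3; row 3: entry 0 ≤ 0; row 4: (17/3)/2 = 17/6. Minimum is 2/15 at row 1 (s_1 leaves); pivot element 5.
After the second pivot the z-row RHS is 64/3 − (-9)·(2/15) = 338/15.

338/15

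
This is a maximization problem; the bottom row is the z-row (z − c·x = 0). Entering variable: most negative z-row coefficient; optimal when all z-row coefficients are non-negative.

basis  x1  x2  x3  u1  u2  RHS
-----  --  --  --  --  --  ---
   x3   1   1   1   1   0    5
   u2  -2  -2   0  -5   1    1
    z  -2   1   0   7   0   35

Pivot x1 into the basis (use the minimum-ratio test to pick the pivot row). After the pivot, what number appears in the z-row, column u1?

Ratio test on column x1 — row 1: 5/1 = 5; row 2: entry -2 ≤ 0. Minimum is 5 at row 1 (x3 leaves); pivot element 1.
Divide row 1 by 1; eliminate column x1 from the other rows.
z-row update in column u1: 7 − (-2)·1 = 9.

9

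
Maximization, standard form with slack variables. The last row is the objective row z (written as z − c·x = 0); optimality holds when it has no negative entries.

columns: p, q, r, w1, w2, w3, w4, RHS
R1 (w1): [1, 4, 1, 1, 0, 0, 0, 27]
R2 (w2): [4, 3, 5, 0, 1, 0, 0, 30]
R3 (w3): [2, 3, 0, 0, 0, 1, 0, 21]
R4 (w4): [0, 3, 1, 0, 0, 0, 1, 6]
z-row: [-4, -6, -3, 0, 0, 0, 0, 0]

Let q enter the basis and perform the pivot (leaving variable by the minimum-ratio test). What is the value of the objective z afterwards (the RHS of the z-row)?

12

Ratio test on column q — row 1: 27/4 = 27/4; row 2: 30/3 = 10; row 3: 21/3 = 7; row 4: 6/3 = 2. Minimum is 2 at row 4 (w4 leaves); pivot element 3.
Pivot on row 4; the z-row RHS becomes 0 − (-6)·2 = 12.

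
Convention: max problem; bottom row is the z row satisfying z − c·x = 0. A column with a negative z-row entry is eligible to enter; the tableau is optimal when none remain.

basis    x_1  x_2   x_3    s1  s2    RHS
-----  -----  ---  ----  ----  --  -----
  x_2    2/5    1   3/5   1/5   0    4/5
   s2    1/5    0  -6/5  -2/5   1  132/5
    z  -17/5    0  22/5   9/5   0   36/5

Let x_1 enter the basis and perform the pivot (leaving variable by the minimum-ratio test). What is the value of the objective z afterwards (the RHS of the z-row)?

Ratio test on column x_1 — row 1: (4/5)/(2/5) = 2; row 2: (132/5)/(1/5) = 132. Minimum is 2 at row 1 (x_2 leaves); pivot element 2/5.
Pivot on row 1; the z-row RHS becomes 36/5 − (-17/5)·2 = 14.

14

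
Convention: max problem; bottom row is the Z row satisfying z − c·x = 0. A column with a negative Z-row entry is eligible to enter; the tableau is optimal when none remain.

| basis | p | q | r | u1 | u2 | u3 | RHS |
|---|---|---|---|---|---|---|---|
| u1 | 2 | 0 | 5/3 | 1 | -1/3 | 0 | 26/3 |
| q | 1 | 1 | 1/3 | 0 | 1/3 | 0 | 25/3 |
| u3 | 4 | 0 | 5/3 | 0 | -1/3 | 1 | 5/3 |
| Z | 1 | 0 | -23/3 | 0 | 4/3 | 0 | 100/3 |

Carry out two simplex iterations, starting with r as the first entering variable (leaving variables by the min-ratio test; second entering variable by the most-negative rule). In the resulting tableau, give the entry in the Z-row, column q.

Ratio test on column r — row 1: (26/3)/(5/3) = 26/5; row 2: (25/3)/(1/3) = 25; row 3: (5/3)/(5/3) = 1. Minimum is 1 at row 3 (u3 leaves); pivot element 5/3.
Divide row 3 by 5/3; eliminate column r from the other rows.
Second iteration: most negative Z-row entry is -1/5 in column u2, so u2 enters.
Ratio test on column u2 — row 1: entry 0 ≤ 0; row 2: 8/(2/5) = 20; row 3: entry -1/5 ≤ 0. Minimum is 20 at row 2 (q leaves); pivot element 2/5.
Divide row 2 by 2/5; eliminate column u2 from the other rows.
After both pivots, the entry at the Z-row, column q is 1/2.

1/2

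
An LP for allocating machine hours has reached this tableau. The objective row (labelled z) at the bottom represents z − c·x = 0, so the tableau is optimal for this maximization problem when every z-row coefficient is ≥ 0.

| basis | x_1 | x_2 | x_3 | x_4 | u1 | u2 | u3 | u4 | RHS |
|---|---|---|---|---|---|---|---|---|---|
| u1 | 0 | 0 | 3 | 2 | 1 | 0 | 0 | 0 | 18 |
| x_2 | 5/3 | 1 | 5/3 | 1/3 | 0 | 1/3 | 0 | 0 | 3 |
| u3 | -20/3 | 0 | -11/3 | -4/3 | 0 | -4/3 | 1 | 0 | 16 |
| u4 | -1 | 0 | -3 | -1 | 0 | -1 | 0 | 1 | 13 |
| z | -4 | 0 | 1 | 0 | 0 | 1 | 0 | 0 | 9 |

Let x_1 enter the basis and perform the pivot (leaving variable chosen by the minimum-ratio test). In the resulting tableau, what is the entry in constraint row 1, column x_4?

2

Ratio test on column x_1 — row 1: entry 0 ≤ 0; row 2: 3/(5/3) = 9/5; row 3: entry -20/3 ≤ 0; row 4: entry -1 ≤ 0. Minimum is 9/5 at row 2 (x_2 leaves); pivot element 5/3.
Divide row 2 by 5/3; eliminate column x_1 from the other rows.
Row 1 update in column x_4: 2 − 0·(1/5) = 2.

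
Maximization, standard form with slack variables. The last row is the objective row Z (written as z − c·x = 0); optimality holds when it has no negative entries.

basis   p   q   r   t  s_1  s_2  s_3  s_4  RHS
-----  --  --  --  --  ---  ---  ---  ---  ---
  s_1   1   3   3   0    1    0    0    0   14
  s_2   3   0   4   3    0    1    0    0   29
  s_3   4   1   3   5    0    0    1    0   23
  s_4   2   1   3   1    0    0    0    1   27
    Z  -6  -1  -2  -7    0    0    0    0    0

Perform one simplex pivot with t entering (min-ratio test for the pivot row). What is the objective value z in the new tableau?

Ratio test on column t — row 1: entry 0 ≤ 0; row 2: 29/3 = 29/3; row 3: 23/5 = 23/5; row 4: 27/1 = 27. Minimum is 23/5 at row 3 (s_3 leaves); pivot element 5.
Pivot on row 3; the Z-row RHS becomes 0 − (-7)·(23/5) = 161/5.

161/5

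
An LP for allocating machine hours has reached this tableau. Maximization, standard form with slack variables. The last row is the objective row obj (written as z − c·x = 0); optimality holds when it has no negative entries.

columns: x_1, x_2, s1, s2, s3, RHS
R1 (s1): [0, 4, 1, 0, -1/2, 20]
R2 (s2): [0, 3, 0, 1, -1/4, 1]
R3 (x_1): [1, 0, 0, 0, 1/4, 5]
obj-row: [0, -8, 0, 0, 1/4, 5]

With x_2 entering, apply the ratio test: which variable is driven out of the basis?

s2

Column x_2 entries and ratios — s1: 20/4 = 5; s2: 1/3 = 1/3; x_1: 0 ≤ 0, skip.
Smallest ratio is 1/3 in the row of s2, so s2 leaves.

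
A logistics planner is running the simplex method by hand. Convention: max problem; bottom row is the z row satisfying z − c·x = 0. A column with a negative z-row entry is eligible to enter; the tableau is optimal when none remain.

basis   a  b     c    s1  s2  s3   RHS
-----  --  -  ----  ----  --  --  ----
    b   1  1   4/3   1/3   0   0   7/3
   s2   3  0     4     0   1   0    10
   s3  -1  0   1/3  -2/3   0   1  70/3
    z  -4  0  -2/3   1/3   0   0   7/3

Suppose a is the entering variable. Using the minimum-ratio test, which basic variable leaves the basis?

Column a entries and ratios — b: (7/3)/1 = 7/3; s2: 10/3 = 10/3; s3: -1 ≤ 0, skip.
Smallest ratio is 7/3 in the row of b, so b leaves.

b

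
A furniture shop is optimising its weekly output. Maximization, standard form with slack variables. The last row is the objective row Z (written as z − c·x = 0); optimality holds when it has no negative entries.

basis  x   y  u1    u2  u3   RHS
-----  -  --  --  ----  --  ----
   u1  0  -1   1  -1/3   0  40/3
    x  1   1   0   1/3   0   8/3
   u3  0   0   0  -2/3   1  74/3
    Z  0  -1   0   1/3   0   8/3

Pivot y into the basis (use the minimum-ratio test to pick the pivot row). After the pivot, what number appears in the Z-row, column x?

Ratio test on column y — row 1: entry -1 ≤ 0; row 2: (8/3)/1 = 8/3; row 3: entry 0 ≤ 0. Minimum is 8/3 at row 2 (x leaves); pivot element 1.
Divide row 2 by 1; eliminate column y from the other rows.
Z-row update in column x: 0 − (-1)·1 = 1.

1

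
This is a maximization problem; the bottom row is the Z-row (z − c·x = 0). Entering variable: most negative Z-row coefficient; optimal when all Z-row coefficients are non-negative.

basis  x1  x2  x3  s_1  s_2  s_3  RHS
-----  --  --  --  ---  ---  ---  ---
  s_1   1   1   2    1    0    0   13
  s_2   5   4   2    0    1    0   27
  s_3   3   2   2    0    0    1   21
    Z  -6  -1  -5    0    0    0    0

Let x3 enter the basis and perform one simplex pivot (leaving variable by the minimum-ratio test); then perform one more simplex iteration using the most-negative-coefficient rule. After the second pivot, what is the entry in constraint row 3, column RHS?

1

Ratio test on column x3 — row 1: 13/2 = 13/2; row 2: 27/2 = 27/2; row 3: 21/2 = 21/2. Minimum is 13/2 at row 1 (s_1 leaves); pivot element 2.
Divide row 1 by 2; eliminate column x3 from the other rows.
Second iteration: most negative Z-row entry is -7/2 in column x1, so x1 enters.
Ratio test on column x1 — row 1: (13/2)/(1/2) = 13; row 2: 14/4 = 7/2; row 3: 8/2 = 4. Minimum is 7/2 at row 2 (s_2 leaves); pivot element 4.
Divide row 2 by 4; eliminate column x1 from the other rows.
After both pivots, the entry at constraint row 3, column RHS is 1.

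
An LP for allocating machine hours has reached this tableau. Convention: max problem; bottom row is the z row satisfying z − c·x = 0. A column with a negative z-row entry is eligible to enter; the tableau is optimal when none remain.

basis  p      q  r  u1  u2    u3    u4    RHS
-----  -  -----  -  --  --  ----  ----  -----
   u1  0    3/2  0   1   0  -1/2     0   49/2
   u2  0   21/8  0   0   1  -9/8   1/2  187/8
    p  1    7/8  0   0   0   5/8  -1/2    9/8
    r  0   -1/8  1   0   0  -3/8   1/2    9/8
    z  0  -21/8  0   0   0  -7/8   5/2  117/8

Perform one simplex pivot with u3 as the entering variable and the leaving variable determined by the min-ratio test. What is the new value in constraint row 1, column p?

4/5

Ratio test on column u3 — row 1: entry -1/2 ≤ 0; row 2: entry -9/8 ≤ 0; row 3: (9/8)/(5/8) = 9/5; row 4: entry -3/8 ≤ 0. Minimum is 9/5 at row 3 (p leaves); pivot element 5/8.
Divide row 3 by 5/8; eliminate column u3 from the other rows.
Row 1 update in column p: 0 − (-1/2)·(8/5) = 4/5.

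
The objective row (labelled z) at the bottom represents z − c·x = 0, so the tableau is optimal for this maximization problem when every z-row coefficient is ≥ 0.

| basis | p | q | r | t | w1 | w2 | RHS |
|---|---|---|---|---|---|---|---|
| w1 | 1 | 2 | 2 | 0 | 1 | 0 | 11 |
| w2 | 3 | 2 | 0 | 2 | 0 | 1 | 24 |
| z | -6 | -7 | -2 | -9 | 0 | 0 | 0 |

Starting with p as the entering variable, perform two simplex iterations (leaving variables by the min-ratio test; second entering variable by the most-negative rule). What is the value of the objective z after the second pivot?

108

Ratio test on column p — row 1: 11/1 = 11; row 2: 24/3 = 8. Minimum is 8 at row 2 (w2 leaves); pivot element 3.
Pivot on row 2; the z-row RHS becomes 0 − (-6)·8 = 48.
Next entering variable (most negative z-row entry -5): t.
Ratio test on column t — row 1: entry -2/3 ≤ 0; row 2: 8/(2/3) = 12. Minimum is 12 at row 2 (p leaves); pivot element 2/3.
After the second pivot the z-row RHS is 48 − (-5)·12 = 108.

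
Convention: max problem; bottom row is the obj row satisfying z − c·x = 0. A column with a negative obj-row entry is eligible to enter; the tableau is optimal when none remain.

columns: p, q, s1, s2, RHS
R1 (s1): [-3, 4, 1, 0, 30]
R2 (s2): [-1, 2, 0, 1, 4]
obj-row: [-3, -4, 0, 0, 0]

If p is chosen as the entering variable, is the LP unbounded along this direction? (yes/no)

Every constraint-row entry in column p is ≤ 0, so increasing p is unbounded.

yes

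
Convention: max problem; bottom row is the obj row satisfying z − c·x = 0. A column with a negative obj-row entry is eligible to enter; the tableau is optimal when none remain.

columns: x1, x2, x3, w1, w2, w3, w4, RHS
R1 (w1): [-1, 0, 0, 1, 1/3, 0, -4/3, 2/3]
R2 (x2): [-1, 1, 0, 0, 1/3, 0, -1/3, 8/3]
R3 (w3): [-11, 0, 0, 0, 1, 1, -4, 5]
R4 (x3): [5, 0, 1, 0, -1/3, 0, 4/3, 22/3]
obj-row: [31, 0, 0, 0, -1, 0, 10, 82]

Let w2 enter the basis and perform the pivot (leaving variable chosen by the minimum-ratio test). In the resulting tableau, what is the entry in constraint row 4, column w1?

1

Ratio test on column w2 — row 1: (2/3)/(1/3) = 2; row 2: (8/3)/(1/3) = 8; row 3: 5/1 = 5; row 4: entry -1/3 ≤ 0. Minimum is 2 at row 1 (w1 leaves); pivot element 1/3.
Divide row 1 by 1/3; eliminate column w2 from the other rows.
Row 4 update in column w1: 0 − (-1/3)·3 = 1.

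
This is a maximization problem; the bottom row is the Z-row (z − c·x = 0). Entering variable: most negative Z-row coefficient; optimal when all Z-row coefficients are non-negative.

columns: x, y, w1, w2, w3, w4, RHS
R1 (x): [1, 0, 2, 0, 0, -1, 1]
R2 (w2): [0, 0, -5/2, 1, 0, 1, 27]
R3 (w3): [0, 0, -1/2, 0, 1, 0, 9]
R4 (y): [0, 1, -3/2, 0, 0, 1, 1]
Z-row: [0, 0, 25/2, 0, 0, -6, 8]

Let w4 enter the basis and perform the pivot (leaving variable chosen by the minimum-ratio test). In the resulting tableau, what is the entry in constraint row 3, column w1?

-1/2

Ratio test on column w4 — row 1: entry -1 ≤ 0; row 2: 27/1 = 27; row 3: entry 0 ≤ 0; row 4: 1/1 = 1. Minimum is 1 at row 4 (y leaves); pivot element 1.
Divide row 4 by 1; eliminate column w4 from the other rows.
Row 3 update in column w1: -1/2 − 0·(-3/2) = -1/2.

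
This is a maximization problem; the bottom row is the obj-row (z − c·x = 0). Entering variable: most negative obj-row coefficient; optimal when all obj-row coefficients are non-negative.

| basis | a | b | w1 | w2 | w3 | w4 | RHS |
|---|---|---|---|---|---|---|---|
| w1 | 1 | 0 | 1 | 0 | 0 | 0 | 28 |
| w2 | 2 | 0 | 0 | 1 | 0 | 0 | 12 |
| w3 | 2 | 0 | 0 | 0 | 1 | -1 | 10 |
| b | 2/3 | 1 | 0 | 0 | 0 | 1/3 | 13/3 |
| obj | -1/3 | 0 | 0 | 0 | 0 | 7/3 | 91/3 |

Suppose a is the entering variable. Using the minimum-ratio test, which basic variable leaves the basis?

Column a entries and ratios — w1: 28/1 = 28; w2: 12/2 = 6; w3: 10/2 = 5; b: (13/3)/(2/3) = 13/2.
Smallest ratio is 5 in the row of w3, so w3 leaves.

w3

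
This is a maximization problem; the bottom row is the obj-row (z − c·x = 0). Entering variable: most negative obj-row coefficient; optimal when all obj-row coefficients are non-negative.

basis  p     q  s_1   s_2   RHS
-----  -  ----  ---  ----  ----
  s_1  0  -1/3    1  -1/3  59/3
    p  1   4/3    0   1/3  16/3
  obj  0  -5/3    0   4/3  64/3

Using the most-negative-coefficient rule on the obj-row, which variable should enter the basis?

Negative obj-row entries: q: -5/3.
The most negative is -5/3 in column q, so q enters.

q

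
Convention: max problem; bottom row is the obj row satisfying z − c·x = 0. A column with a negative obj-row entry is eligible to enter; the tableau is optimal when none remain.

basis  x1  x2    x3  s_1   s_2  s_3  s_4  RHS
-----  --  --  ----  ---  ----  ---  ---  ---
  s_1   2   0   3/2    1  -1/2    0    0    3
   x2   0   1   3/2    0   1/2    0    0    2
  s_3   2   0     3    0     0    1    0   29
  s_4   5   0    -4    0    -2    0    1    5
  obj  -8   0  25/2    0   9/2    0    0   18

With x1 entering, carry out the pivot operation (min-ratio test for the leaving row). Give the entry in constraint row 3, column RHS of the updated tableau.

Ratio test on column x1 — row 1: 3/2 = 3/2; row 2: entry 0 ≤ 0; row 3: 29/2 = 29/2; row 4: 5/5 = 1. Minimum is 1 at row 4 (s_4 leaves); pivot element 5.
Divide row 4 by 5; eliminate column x1 from the other rows.
Row 3 update in column RHS: 29 − 2·1 = 27.

27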